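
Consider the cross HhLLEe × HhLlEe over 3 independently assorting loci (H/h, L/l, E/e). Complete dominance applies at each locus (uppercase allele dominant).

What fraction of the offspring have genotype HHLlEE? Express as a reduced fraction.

HhLLEe gametes: HLE×2, HLe×2, hLE×2, hLe×2
HhLlEe gametes: HLE×1, HLe×1, HlE×1, Hle×1, hLE×1, hLe×1, hlE×1, hle×1
HhLLEe×HhLlEe grid (8·8=64): HHLLEE=2 HHLLEe=4 HHLLee=2 HHLlEE=2 HHLlEe=4 HHLlee=2 HhLLEE=4 HhLLEe=8 HhLLee=4 HhLlEE=4 HhLlEe=8 HhLlee=4 hhLLEE=2 hhLLEe=4 hhLLee=2 hhLlEE=2 hhLlEe=4 hhLlee=2
HHLlEE hits 2/64; gcd=2; 2÷2/64÷2 = 1/32

P(HHLlEE) = 1/32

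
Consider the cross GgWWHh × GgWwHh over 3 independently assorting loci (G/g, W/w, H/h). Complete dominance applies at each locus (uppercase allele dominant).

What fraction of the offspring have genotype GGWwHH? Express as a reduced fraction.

GgWWHh gametes: GWH×2, GWh×2, gWH×2, gWh×2
GgWwHh gametes: GWH×1, GWh×1, GwH×1, Gwh×1, gWH×1, gWh×1, gwH×1, gwh×1
GgWWHh×GgWwHh grid (8·8=64): GGWWHH=2 GGWWHh=4 GGWWhh=2 GGWwHH=2 GGWwHh=4 GGWwhh=2 GgWWHH=4 GgWWHh=8 GgWWhh=4 GgWwHH=4 GgWwHh=8 GgWwhh=4 ggWWHH=2 ggWWHh=4 ggWWhh=2 ggWwHH=2 ggWwHh=4 ggWwhh=2
GGWwHH hits 2/64; gcd=2; 2÷2/64÷2 = 1/32

P(GGWwHH) = 1/32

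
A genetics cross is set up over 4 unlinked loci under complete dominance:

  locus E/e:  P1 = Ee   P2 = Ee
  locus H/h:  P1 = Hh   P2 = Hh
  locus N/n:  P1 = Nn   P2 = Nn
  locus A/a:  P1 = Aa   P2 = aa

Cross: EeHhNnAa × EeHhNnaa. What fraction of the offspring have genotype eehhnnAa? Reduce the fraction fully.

P(eehhnnAa) = 1/128

EeHhNnAa gametes: EHNA×1, EHNa×1, EHnA×1, EHna×1, EhNA×1, EhNa×1, EhnA×1, Ehna×1, eHNA×1, eHNa×1, eHnA×1, eHna×1, ehNA×1, ehNa×1, ehnA×1, ehna×1
EeHhNnaa gametes: EHNa×2, EHna×2, EhNa×2, Ehna×2, eHNa×2, eHna×2, ehNa×2, ehna×2
EeHhNnAa×EeHhNnaa grid (16·16=256): EEHHNNAa=2 EEHHNNaa=2 EEHHNnAa=4 EEHHNnaa=4 EEHHnnAa=2 EEHHnnaa=2 EEHhNNAa=4 EEHhNNaa=4 EEHhNnAa=8 EEHhNnaa=8 EEHhnnAa=4 EEHhnnaa=4 EEhhNNAa=2 EEhhNNaa=2 EEhhNnAa=4 EEhhNnaa=4 EEhhnnAa=2 EEhhnnaa=2 EeHHNNAa=4 EeHHNNaa=4 EeHHNnAa=8 EeHHNnaa=8 EeHHnnAa=4 EeHHnnaa=4 EeHhNNAa=8 EeHhNNaa=8 EeHhNnAa=16 EeHhNnaa=16 EeHhnnAa=8 EeHhnnaa=8 EehhNNAa=4 EehhNNaa=4 EehhNnAa=8 EehhNnaa=8 EehhnnAa=4 Eehhnnaa=4 eeHHNNAa=2 eeHHNNaa=2 eeHHNnAa=4 eeHHNnaa=4 eeHHnnAa=2 eeHHnnaa=2 eeHhNNAa=4 eeHhNNaa=4 eeHhNnAa=8 eeHhNnaa=8 eeHhnnAa=4 eeHhnnaa=4 eehhNNAa=2 eehhNNaa=2 eehhNnAa=4 eehhNnaa=4 eehhnnAa=2 eehhnnaa=2
eehhnnAa hits 2/256; gcd=2; 2÷2/256÷2 = 1/128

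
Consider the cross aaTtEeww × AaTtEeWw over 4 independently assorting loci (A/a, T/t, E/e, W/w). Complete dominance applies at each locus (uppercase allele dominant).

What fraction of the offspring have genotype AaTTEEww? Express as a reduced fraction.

P(AaTTEEww) = 1/64

aaTtEeww gametes: aTEw×4, aTew×4, atEw×4, atew×4
AaTtEeWw gametes: ATEW×1, ATEw×1, ATeW×1, ATew×1, AtEW×1, AtEw×1, AteW×1, Atew×1, aTEW×1, aTEw×1, aTeW×1, aTew×1, atEW×1, atEw×1, ateW×1, atew×1
aaTtEeww×AaTtEeWw grid (16·16=256): AaTTEEWw=4 AaTTEEww=4 AaTTEeWw=8 AaTTEeww=8 AaTTeeWw=4 AaTTeeww=4 AaTtEEWw=8 AaTtEEww=8 AaTtEeWw=16 AaTtEeww=16 AaTteeWw=8 AaTteeww=8 AattEEWw=4 AattEEww=4 AattEeWw=8 AattEeww=8 AatteeWw=4 Aatteeww=4 aaTTEEWw=4 aaTTEEww=4 aaTTEeWw=8 aaTTEeww=8 aaTTeeWw=4 aaTTeeww=4 aaTtEEWw=8 aaTtEEww=8 aaTtEeWw=16 aaTtEeww=16 aaTteeWw=8 aaTteeww=8 aattEEWw=4 aattEEww=4 aattEeWw=8 aattEeww=8 aatteeWw=4 aatteeww=4
AaTTEEww hits 4/256; gcd=4; 4÷4/256÷4 = 1/64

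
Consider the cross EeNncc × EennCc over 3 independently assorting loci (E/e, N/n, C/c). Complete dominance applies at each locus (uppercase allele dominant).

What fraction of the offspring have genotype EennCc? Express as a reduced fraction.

P(EennCc) = 1/8

EeNncc gametes: ENc×2, Enc×2, eNc×2, enc×2
EennCc gametes: EnC×2, Enc×2, enC×2, enc×2
EeNncc×EennCc grid (8·8=64): EENnCc=4 EENncc=4 EEnnCc=4 EEnncc=4 EeNnCc=8 EeNncc=8 EennCc=8 Eenncc=8 eeNnCc=4 eeNncc=4 eennCc=4 eenncc=4
EennCc hits 8/64; gcd=8; 8÷8/64÷8 = 1/8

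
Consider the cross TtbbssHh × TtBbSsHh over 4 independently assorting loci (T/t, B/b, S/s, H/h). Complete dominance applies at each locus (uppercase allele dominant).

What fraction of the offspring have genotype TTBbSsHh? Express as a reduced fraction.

P(TTBbSsHh) = 1/32

TtbbssHh gametes: TbsH×4, Tbsh×4, tbsH×4, tbsh×4
TtBbSsHh gametes: TBSH×1, TBSh×1, TBsH×1, TBsh×1, TbSH×1, TbSh×1, TbsH×1, Tbsh×1, tBSH×1, tBSh×1, tBsH×1, tBsh×1, tbSH×1, tbSh×1, tbsH×1, tbsh×1
TtbbssHh×TtBbSsHh grid (16·16=256): TTBbSsHH=4 TTBbSsHh=8 TTBbSshh=4 TTBbssHH=4 TTBbssHh=8 TTBbsshh=4 TTbbSsHH=4 TTbbSsHh=8 TTbbSshh=4 TTbbssHH=4 TTbbssHh=8 TTbbsshh=4 TtBbSsHH=8 TtBbSsHh=16 TtBbSshh=8 TtBbssHH=8 TtBbssHh=16 TtBbsshh=8 TtbbSsHH=8 TtbbSsHh=16 TtbbSshh=8 TtbbssHH=8 TtbbssHh=16 Ttbbsshh=8 ttBbSsHH=4 ttBbSsHh=8 ttBbSshh=4 ttBbssHH=4 ttBbssHh=8 ttBbsshh=4 ttbbSsHH=4 ttbbSsHh=8 ttbbSshh=4 ttbbssHH=4 ttbbssHh=8 ttbbsshh=4
TTBbSsHh hits 8/256; gcd=8; 8÷8/256÷8 = 1/32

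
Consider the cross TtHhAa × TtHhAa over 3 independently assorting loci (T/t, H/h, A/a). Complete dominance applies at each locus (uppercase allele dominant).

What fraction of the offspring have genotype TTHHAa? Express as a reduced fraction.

P(TTHHAa) = 1/32

TtHhAa gametes: THA×1, THa×1, ThA×1, Tha×1, tHA×1, tHa×1, thA×1, tha×1
TtHhAa gametes: THA×1, THa×1, ThA×1, Tha×1, tHA×1, tHa×1, thA×1, tha×1
TtHhAa×TtHhAa grid (8·8=64): TTHHAA=1 TTHHAa=2 TTHHaa=1 TTHhAA=2 TTHhAa=4 TTHhaa=2 TThhAA=1 TThhAa=2 TThhaa=1 TtHHAA=2 TtHHAa=4 TtHHaa=2 TtHhAA=4 TtHhAa=8 TtHhaa=4 TthhAA=2 TthhAa=4 Tthhaa=2 ttHHAA=1 ttHHAa=2 ttHHaa=1 ttHhAA=2 ttHhAa=4 ttHhaa=2 tthhAA=1 tthhAa=2 tthhaa=1
TTHHAa hits 2/64; gcd=2; 2÷2/64÷2 = 1/32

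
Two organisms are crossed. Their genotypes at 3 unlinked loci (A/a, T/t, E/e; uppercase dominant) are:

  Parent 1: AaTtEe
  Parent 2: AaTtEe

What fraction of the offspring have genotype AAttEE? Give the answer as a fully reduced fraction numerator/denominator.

AaTtEe gametes: ATE×1, ATe×1, AtE×1, Ate×1, aTE×1, aTe×1, atE×1, ate×1
AaTtEe gametes: ATE×1, ATe×1, AtE×1, Ate×1, aTE×1, aTe×1, atE×1, ate×1
AaTtEe×AaTtEe grid (8·8=64): AATTEE=1 AATTEe=2 AATTee=1 AATtEE=2 AATtEe=4 AATtee=2 AAttEE=1 AAttEe=2 AAttee=1 AaTTEE=2 AaTTEe=4 AaTTee=2 AaTtEE=4 AaTtEe=8 AaTtee=4 AattEE=2 AattEe=4 Aattee=2 aaTTEE=1 aaTTEe=2 aaTTee=1 aaTtEE=2 aaTtEe=4 aaTtee=2 aattEE=1 aattEe=2 aattee=1
AAttEE hits 1/64; gcd=1; 1÷1/64÷1 = 1/64

P(AAttEE) = 1/64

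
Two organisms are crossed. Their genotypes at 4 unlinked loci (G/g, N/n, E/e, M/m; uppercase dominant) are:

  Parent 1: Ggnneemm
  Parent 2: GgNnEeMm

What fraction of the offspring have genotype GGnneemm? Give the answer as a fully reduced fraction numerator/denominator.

Ggnneemm gametes: Gnem×8, gnem×8
GgNnEeMm gametes: GNEM×1, GNEm×1, GNeM×1, GNem×1, GnEM×1, GnEm×1, GneM×1, Gnem×1, gNEM×1, gNEm×1, gNeM×1, gNem×1, gnEM×1, gnEm×1, gneM×1, gnem×1
Ggnneemm×GgNnEeMm grid (16·16=256): GGNnEeMm=8 GGNnEemm=8 GGNneeMm=8 GGNneemm=8 GGnnEeMm=8 GGnnEemm=8 GGnneeMm=8 GGnneemm=8 GgNnEeMm=16 GgNnEemm=16 GgNneeMm=16 GgNneemm=16 GgnnEeMm=16 GgnnEemm=16 GgnneeMm=16 Ggnneemm=16 ggNnEeMm=8 ggNnEemm=8 ggNneeMm=8 ggNneemm=8 ggnnEeMm=8 ggnnEemm=8 ggnneeMm=8 ggnneemm=8
GGnneemm hits 8/256; gcd=8; 8÷8/256÷8 = 1/32

P(GGnneemm) = 1/32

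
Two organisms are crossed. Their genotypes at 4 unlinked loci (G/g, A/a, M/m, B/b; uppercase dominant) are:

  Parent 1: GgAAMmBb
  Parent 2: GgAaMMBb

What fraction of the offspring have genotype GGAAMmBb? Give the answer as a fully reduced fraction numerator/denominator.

GgAAMmBb gametes: GAMB×2, GAMb×2, GAmB×2, GAmb×2, gAMB×2, gAMb×2, gAmB×2, gAmb×2
GgAaMMBb gametes: GAMB×2, GAMb×2, GaMB×2, GaMb×2, gAMB×2, gAMb×2, gaMB×2, gaMb×2
GgAAMmBb×GgAaMMBb grid (16·16=256): GGAAMMBB=4 GGAAMMBb=8 GGAAMMbb=4 GGAAMmBB=4 GGAAMmBb=8 GGAAMmbb=4 GGAaMMBB=4 GGAaMMBb=8 GGAaMMbb=4 GGAaMmBB=4 GGAaMmBb=8 GGAaMmbb=4 GgAAMMBB=8 GgAAMMBb=16 GgAAMMbb=8 GgAAMmBB=8 GgAAMmBb=16 GgAAMmbb=8 GgAaMMBB=8 GgAaMMBb=16 GgAaMMbb=8 GgAaMmBB=8 GgAaMmBb=16 GgAaMmbb=8 ggAAMMBB=4 ggAAMMBb=8 ggAAMMbb=4 ggAAMmBB=4 ggAAMmBb=8 ggAAMmbb=4 ggAaMMBB=4 ggAaMMBb=8 ggAaMMbb=4 ggAaMmBB=4 ggAaMmBb=8 ggAaMmbb=4
GGAAMmBb hits 8/256; gcd=8; 8÷8/256÷8 = 1/32

P(GGAAMmBb) = 1/32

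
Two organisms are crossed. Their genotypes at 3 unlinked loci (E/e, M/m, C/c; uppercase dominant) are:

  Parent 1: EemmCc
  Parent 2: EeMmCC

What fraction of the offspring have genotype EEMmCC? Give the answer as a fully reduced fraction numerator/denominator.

EemmCc gametes: EmC×2, Emc×2, emC×2, emc×2
EeMmCC gametes: EMC×2, EmC×2, eMC×2, emC×2
EemmCc×EeMmCC grid (8·8=64): EEMmCC=4 EEMmCc=4 EEmmCC=4 EEmmCc=4 EeMmCC=8 EeMmCc=8 EemmCC=8 EemmCc=8 eeMmCC=4 eeMmCc=4 eemmCC=4 eemmCc=4
EEMmCC hits 4/64; gcd=4; 4÷4/64÷4 = 1/16

P(EEMmCC) = 1/16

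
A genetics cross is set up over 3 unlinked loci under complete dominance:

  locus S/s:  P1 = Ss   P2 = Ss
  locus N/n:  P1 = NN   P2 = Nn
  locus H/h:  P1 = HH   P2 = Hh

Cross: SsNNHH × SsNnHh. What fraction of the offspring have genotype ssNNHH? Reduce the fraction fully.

P(ssNNHH) = 1/16

SsNNHH gametes: SNH×4, sNH×4
SsNnHh gametes: SNH×1, SNh×1, SnH×1, Snh×1, sNH×1, sNh×1, snH×1, snh×1
SsNNHH×SsNnHh grid (8·8=64): SSNNHH=4 SSNNHh=4 SSNnHH=4 SSNnHh=4 SsNNHH=8 SsNNHh=8 SsNnHH=8 SsNnHh=8 ssNNHH=4 ssNNHh=4 ssNnHH=4 ssNnHh=4
ssNNHH hits 4/64; gcd=4; 4÷4/64÷4 = 1/16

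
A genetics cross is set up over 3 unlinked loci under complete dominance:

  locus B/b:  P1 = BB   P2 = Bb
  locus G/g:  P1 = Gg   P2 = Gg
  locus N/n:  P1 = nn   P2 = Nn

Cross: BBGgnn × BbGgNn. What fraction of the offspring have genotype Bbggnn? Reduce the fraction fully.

P(Bbggnn) = 1/16

BBGgnn gametes: BGn×4, Bgn×4
BbGgNn gametes: BGN×1, BGn×1, BgN×1, Bgn×1, bGN×1, bGn×1, bgN×1, bgn×1
BBGgnn×BbGgNn grid (8·8=64): BBGGNn=4 BBGGnn=4 BBGgNn=8 BBGgnn=8 BBggNn=4 BBggnn=4 BbGGNn=4 BbGGnn=4 BbGgNn=8 BbGgnn=8 BbggNn=4 Bbggnn=4
Bbggnn hits 4/64; gcd=4; 4÷4/64÷4 = 1/16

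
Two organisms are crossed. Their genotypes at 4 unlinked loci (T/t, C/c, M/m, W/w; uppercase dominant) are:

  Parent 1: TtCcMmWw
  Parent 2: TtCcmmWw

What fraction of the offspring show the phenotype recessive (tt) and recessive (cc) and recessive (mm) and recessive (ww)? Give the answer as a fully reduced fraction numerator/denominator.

TtCcMmWw gametes: TCMW×1, TCMw×1, TCmW×1, TCmw×1, TcMW×1, TcMw×1, TcmW×1, Tcmw×1, tCMW×1, tCMw×1, tCmW×1, tCmw×1, tcMW×1, tcMw×1, tcmW×1, tcmw×1
TtCcmmWw gametes: TCmW×2, TCmw×2, TcmW×2, Tcmw×2, tCmW×2, tCmw×2, tcmW×2, tcmw×2
TtCcMmWw×TtCcmmWw grid (16·16=256): TTCCMmWW=2 TTCCMmWw=4 TTCCMmww=2 TTCCmmWW=2 TTCCmmWw=4 TTCCmmww=2 TTCcMmWW=4 TTCcMmWw=8 TTCcMmww=4 TTCcmmWW=4 TTCcmmWw=8 TTCcmmww=4 TTccMmWW=2 TTccMmWw=4 TTccMmww=2 TTccmmWW=2 TTccmmWw=4 TTccmmww=2 TtCCMmWW=4 TtCCMmWw=8 TtCCMmww=4 TtCCmmWW=4 TtCCmmWw=8 TtCCmmww=4 TtCcMmWW=8 TtCcMmWw=16 TtCcMmww=8 TtCcmmWW=8 TtCcmmWw=16 TtCcmmww=8 TtccMmWW=4 TtccMmWw=8 TtccMmww=4 TtccmmWW=4 TtccmmWw=8 Ttccmmww=4 ttCCMmWW=2 ttCCMmWw=4 ttCCMmww=2 ttCCmmWW=2 ttCCmmWw=4 ttCCmmww=2 ttCcMmWW=4 ttCcMmWw=8 ttCcMmww=4 ttCcmmWW=4 ttCcmmWw=8 ttCcmmww=4 ttccMmWW=2 ttccMmWw=4 ttccMmww=2 ttccmmWW=2 ttccmmWw=4 ttccmmww=2
tt cc mm ww hits 2/256; gcd=2; 2÷2/256÷2 = 1/128

P(tt cc mm ww) = 1/128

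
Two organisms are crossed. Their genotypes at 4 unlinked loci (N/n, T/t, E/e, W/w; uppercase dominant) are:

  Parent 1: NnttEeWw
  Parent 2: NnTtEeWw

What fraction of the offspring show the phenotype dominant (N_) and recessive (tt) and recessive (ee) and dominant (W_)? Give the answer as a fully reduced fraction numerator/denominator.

P(N_ tt ee W_) = 9/128

NnttEeWw gametes: NtEW×2, NtEw×2, NteW×2, Ntew×2, ntEW×2, ntEw×2, nteW×2, ntew×2
NnTtEeWw gametes: NTEW×1, NTEw×1, NTeW×1, NTew×1, NtEW×1, NtEw×1, NteW×1, Ntew×1, nTEW×1, nTEw×1, nTeW×1, nTew×1, ntEW×1, ntEw×1, nteW×1, ntew×1
NnttEeWw×NnTtEeWw grid (16·16=256): NNTtEEWW=2 NNTtEEWw=4 NNTtEEww=2 NNTtEeWW=4 NNTtEeWw=8 NNTtEeww=4 NNTteeWW=2 NNTteeWw=4 NNTteeww=2 NNttEEWW=2 NNttEEWw=4 NNttEEww=2 NNttEeWW=4 NNttEeWw=8 NNttEeww=4 NNtteeWW=2 NNtteeWw=4 NNtteeww=2 NnTtEEWW=4 NnTtEEWw=8 NnTtEEww=4 NnTtEeWW=8 NnTtEeWw=16 NnTtEeww=8 NnTteeWW=4 NnTteeWw=8 NnTteeww=4 NnttEEWW=4 NnttEEWw=8 NnttEEww=4 NnttEeWW=8 NnttEeWw=16 NnttEeww=8 NntteeWW=4 NntteeWw=8 Nntteeww=4 nnTtEEWW=2 nnTtEEWw=4 nnTtEEww=2 nnTtEeWW=4 nnTtEeWw=8 nnTtEeww=4 nnTteeWW=2 nnTteeWw=4 nnTteeww=2 nnttEEWW=2 nnttEEWw=4 nnttEEww=2 nnttEeWW=4 nnttEeWw=8 nnttEeww=4 nntteeWW=2 nntteeWw=4 nntteeww=2
N_ tt ee W_ hits 18/256; gcd=2; 18÷2/256÷2 = 9/128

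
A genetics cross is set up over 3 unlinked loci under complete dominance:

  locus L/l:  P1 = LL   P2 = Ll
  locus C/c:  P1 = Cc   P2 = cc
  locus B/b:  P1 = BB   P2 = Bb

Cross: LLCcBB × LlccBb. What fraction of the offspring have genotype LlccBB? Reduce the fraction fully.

P(LlccBB) = 1/8

LLCcBB gametes: LCB×4, LcB×4
LlccBb gametes: LcB×2, Lcb×2, lcB×2, lcb×2
LLCcBB×LlccBb grid (8·8=64): LLCcBB=8 LLCcBb=8 LLccBB=8 LLccBb=8 LlCcBB=8 LlCcBb=8 LlccBB=8 LlccBb=8
LlccBB hits 8/64; gcd=8; 8÷8/64÷8 = 1/8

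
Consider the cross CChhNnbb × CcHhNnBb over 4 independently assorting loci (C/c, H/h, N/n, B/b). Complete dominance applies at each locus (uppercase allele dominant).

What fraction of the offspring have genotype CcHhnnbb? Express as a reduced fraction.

P(CcHhnnbb) = 1/32

CChhNnbb gametes: ChNb×8, Chnb×8
CcHhNnBb gametes: CHNB×1, CHNb×1, CHnB×1, CHnb×1, ChNB×1, ChNb×1, ChnB×1, Chnb×1, cHNB×1, cHNb×1, cHnB×1, cHnb×1, chNB×1, chNb×1, chnB×1, chnb×1
CChhNnbb×CcHhNnBb grid (16·16=256): CCHhNNBb=8 CCHhNNbb=8 CCHhNnBb=16 CCHhNnbb=16 CCHhnnBb=8 CCHhnnbb=8 CChhNNBb=8 CChhNNbb=8 CChhNnBb=16 CChhNnbb=16 CChhnnBb=8 CChhnnbb=8 CcHhNNBb=8 CcHhNNbb=8 CcHhNnBb=16 CcHhNnbb=16 CcHhnnBb=8 CcHhnnbb=8 CchhNNBb=8 CchhNNbb=8 CchhNnBb=16 CchhNnbb=16 CchhnnBb=8 Cchhnnbb=8
CcHhnnbb hits 8/256; gcd=8; 8÷8/256÷8 = 1/32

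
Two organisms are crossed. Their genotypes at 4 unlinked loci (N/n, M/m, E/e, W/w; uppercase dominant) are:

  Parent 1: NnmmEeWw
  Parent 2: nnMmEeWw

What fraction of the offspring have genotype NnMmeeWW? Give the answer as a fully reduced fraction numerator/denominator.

P(NnMmeeWW) = 1/64

NnmmEeWw gametes: NmEW×2, NmEw×2, NmeW×2, Nmew×2, nmEW×2, nmEw×2, nmeW×2, nmew×2
nnMmEeWw gametes: nMEW×2, nMEw×2, nMeW×2, nMew×2, nmEW×2, nmEw×2, nmeW×2, nmew×2
NnmmEeWw×nnMmEeWw grid (16·16=256): NnMmEEWW=4 NnMmEEWw=8 NnMmEEww=4 NnMmEeWW=8 NnMmEeWw=16 NnMmEeww=8 NnMmeeWW=4 NnMmeeWw=8 NnMmeeww=4 NnmmEEWW=4 NnmmEEWw=8 NnmmEEww=4 NnmmEeWW=8 NnmmEeWw=16 NnmmEeww=8 NnmmeeWW=4 NnmmeeWw=8 Nnmmeeww=4 nnMmEEWW=4 nnMmEEWw=8 nnMmEEww=4 nnMmEeWW=8 nnMmEeWw=16 nnMmEeww=8 nnMmeeWW=4 nnMmeeWw=8 nnMmeeww=4 nnmmEEWW=4 nnmmEEWw=8 nnmmEEww=4 nnmmEeWW=8 nnmmEeWw=16 nnmmEeww=8 nnmmeeWW=4 nnmmeeWw=8 nnmmeeww=4
NnMmeeWW hits 4/256; gcd=4; 4÷4/256÷4 = 1/64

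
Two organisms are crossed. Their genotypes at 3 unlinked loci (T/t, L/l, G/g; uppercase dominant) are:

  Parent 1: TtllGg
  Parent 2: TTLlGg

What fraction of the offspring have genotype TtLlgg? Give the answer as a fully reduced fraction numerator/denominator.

TtllGg gametes: TlG×2, Tlg×2, tlG×2, tlg×2
TTLlGg gametes: TLG×2, TLg×2, TlG×2, Tlg×2
TtllGg×TTLlGg grid (8·8=64): TTLlGG=4 TTLlGg=8 TTLlgg=4 TTllGG=4 TTllGg=8 TTllgg=4 TtLlGG=4 TtLlGg=8 TtLlgg=4 TtllGG=4 TtllGg=8 Ttllgg=4
TtLlgg hits 4/64; gcd=4; 4÷4/64÷4 = 1/16

P(TtLlgg) = 1/16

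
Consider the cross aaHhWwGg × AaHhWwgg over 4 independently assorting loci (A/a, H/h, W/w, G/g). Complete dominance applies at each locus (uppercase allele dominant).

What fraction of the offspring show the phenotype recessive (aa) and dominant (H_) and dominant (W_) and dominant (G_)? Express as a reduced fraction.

aaHhWwGg gametes: aHWG×2, aHWg×2, aHwG×2, aHwg×2, ahWG×2, ahWg×2, ahwG×2, ahwg×2
AaHhWwgg gametes: AHWg×2, AHwg×2, AhWg×2, Ahwg×2, aHWg×2, aHwg×2, ahWg×2, ahwg×2
aaHhWwGg×AaHhWwgg grid (16·16=256): AaHHWWGg=4 AaHHWWgg=4 AaHHWwGg=8 AaHHWwgg=8 AaHHwwGg=4 AaHHwwgg=4 AaHhWWGg=8 AaHhWWgg=8 AaHhWwGg=16 AaHhWwgg=16 AaHhwwGg=8 AaHhwwgg=8 AahhWWGg=4 AahhWWgg=4 AahhWwGg=8 AahhWwgg=8 AahhwwGg=4 Aahhwwgg=4 aaHHWWGg=4 aaHHWWgg=4 aaHHWwGg=8 aaHHWwgg=8 aaHHwwGg=4 aaHHwwgg=4 aaHhWWGg=8 aaHhWWgg=8 aaHhWwGg=16 aaHhWwgg=16 aaHhwwGg=8 aaHhwwgg=8 aahhWWGg=4 aahhWWgg=4 aahhWwGg=8 aahhWwgg=8 aahhwwGg=4 aahhwwgg=4
aa H_ W_ G_ hits 36/256; gcd=4; 36÷4/256÷4 = 9/64

P(aa H_ W_ G_) = 9/64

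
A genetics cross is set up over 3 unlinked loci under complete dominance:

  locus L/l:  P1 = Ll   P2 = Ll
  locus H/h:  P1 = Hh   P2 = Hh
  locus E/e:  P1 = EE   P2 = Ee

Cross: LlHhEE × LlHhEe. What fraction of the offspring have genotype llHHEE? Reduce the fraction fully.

P(llHHEE) = 1/32

LlHhEE gametes: LHE×2, LhE×2, lHE×2, lhE×2
LlHhEe gametes: LHE×1, LHe×1, LhE×1, Lhe×1, lHE×1, lHe×1, lhE×1, lhe×1
LlHhEE×LlHhEe grid (8·8=64): LLHHEE=2 LLHHEe=2 LLHhEE=4 LLHhEe=4 LLhhEE=2 LLhhEe=2 LlHHEE=4 LlHHEe=4 LlHhEE=8 LlHhEe=8 LlhhEE=4 LlhhEe=4 llHHEE=2 llHHEe=2 llHhEE=4 llHhEe=4 llhhEE=2 llhhEe=2
llHHEE hits 2/64; gcd=2; 2÷2/64÷2 = 1/32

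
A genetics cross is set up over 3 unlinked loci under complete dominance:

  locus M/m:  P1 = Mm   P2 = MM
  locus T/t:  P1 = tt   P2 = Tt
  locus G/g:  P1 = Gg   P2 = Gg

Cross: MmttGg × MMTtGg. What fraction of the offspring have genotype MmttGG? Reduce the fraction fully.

P(MmttGG) = 1/16

MmttGg gametes: MtG×2, Mtg×2, mtG×2, mtg×2
MMTtGg gametes: MTG×2, MTg×2, MtG×2, Mtg×2
MmttGg×MMTtGg grid (8·8=64): MMTtGG=4 MMTtGg=8 MMTtgg=4 MMttGG=4 MMttGg=8 MMttgg=4 MmTtGG=4 MmTtGg=8 MmTtgg=4 MmttGG=4 MmttGg=8 Mmttgg=4
MmttGG hits 4/64; gcd=4; 4÷4/64÷4 = 1/16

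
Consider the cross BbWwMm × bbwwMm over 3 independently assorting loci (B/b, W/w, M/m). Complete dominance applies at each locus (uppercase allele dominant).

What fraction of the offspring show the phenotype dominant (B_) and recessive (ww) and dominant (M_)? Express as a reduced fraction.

BbWwMm gametes: BWM×1, BWm×1, BwM×1, Bwm×1, bWM×1, bWm×1, bwM×1, bwm×1
bbwwMm gametes: bwM×4, bwm×4
BbWwMm×bbwwMm grid (8·8=64): BbWwMM=4 BbWwMm=8 BbWwmm=4 BbwwMM=4 BbwwMm=8 Bbwwmm=4 bbWwMM=4 bbWwMm=8 bbWwmm=4 bbwwMM=4 bbwwMm=8 bbwwmm=4
B_ ww M_ hits 12/64; gcd=4; 12÷4/64÷4 = 3/16

P(B_ ww M_) = 3/16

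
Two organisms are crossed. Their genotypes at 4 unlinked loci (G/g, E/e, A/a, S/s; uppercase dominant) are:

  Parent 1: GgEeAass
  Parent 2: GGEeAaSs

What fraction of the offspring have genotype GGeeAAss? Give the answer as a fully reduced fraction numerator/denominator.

GgEeAass gametes: GEAs×2, GEas×2, GeAs×2, Geas×2, gEAs×2, gEas×2, geAs×2, geas×2
GGEeAaSs gametes: GEAS×2, GEAs×2, GEaS×2, GEas×2, GeAS×2, GeAs×2, GeaS×2, Geas×2
GgEeAass×GGEeAaSs grid (16·16=256): GGEEAASs=4 GGEEAAss=4 GGEEAaSs=8 GGEEAass=8 GGEEaaSs=4 GGEEaass=4 GGEeAASs=8 GGEeAAss=8 GGEeAaSs=16 GGEeAass=16 GGEeaaSs=8 GGEeaass=8 GGeeAASs=4 GGeeAAss=4 GGeeAaSs=8 GGeeAass=8 GGeeaaSs=4 GGeeaass=4 GgEEAASs=4 GgEEAAss=4 GgEEAaSs=8 GgEEAass=8 GgEEaaSs=4 GgEEaass=4 GgEeAASs=8 GgEeAAss=8 GgEeAaSs=16 GgEeAass=16 GgEeaaSs=8 GgEeaass=8 GgeeAASs=4 GgeeAAss=4 GgeeAaSs=8 GgeeAass=8 GgeeaaSs=4 Ggeeaass=4
GGeeAAss hits 4/256; gcd=4; 4÷4/256÷4 = 1/64

P(GGeeAAss) = 1/64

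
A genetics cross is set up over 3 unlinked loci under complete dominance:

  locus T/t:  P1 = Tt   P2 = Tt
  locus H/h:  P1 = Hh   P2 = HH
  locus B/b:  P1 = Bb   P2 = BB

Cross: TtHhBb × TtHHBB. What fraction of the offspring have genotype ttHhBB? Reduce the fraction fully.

TtHhBb gametes: THB×1, THb×1, ThB×1, Thb×1, tHB×1, tHb×1, thB×1, thb×1
TtHHBB gametes: THB×4, tHB×4
TtHhBb×TtHHBB grid (8·8=64): TTHHBB=4 TTHHBb=4 TTHhBB=4 TTHhBb=4 TtHHBB=8 TtHHBb=8 TtHhBB=8 TtHhBb=8 ttHHBB=4 ttHHBb=4 ttHhBB=4 ttHhBb=4
ttHhBB hits 4/64; gcd=4; 4÷4/64÷4 = 1/16

P(ttHhBB) = 1/16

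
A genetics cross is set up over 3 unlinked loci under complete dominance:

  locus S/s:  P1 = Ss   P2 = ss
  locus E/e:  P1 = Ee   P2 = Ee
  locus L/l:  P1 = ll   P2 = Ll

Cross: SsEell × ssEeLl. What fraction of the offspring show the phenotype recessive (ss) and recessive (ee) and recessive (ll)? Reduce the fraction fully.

SsEell gametes: SEl×2, Sel×2, sEl×2, sel×2
ssEeLl gametes: sEL×2, sEl×2, seL×2, sel×2
SsEell×ssEeLl grid (8·8=64): SsEELl=4 SsEEll=4 SsEeLl=8 SsEell=8 SseeLl=4 Sseell=4 ssEELl=4 ssEEll=4 ssEeLl=8 ssEell=8 sseeLl=4 sseell=4
ss ee ll hits 4/64; gcd=4; 4÷4/64÷4 = 1/16

P(ss ee ll) = 1/16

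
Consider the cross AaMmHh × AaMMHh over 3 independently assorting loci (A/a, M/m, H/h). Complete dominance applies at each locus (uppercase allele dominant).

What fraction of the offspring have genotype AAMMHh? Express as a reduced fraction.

P(AAMMHh) = 1/16

AaMmHh gametes: AMH×1, AMh×1, AmH×1, Amh×1, aMH×1, aMh×1, amH×1, amh×1
AaMMHh gametes: AMH×2, AMh×2, aMH×2, aMh×2
AaMmHh×AaMMHh grid (8·8=64): AAMMHH=2 AAMMHh=4 AAMMhh=2 AAMmHH=2 AAMmHh=4 AAMmhh=2 AaMMHH=4 AaMMHh=8 AaMMhh=4 AaMmHH=4 AaMmHh=8 AaMmhh=4 aaMMHH=2 aaMMHh=4 aaMMhh=2 aaMmHH=2 aaMmHh=4 aaMmhh=2
AAMMHh hits 4/64; gcd=4; 4÷4/64÷4 = 1/16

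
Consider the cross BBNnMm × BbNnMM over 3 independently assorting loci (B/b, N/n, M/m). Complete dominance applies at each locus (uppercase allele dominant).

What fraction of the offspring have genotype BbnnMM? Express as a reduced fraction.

BBNnMm gametes: BNM×2, BNm×2, BnM×2, Bnm×2
BbNnMM gametes: BNM×2, BnM×2, bNM×2, bnM×2
BBNnMm×BbNnMM grid (8·8=64): BBNNMM=4 BBNNMm=4 BBNnMM=8 BBNnMm=8 BBnnMM=4 BBnnMm=4 BbNNMM=4 BbNNMm=4 BbNnMM=8 BbNnMm=8 BbnnMM=4 BbnnMm=4
BbnnMM hits 4/64; gcd=4; 4÷4/64÷4 = 1/16

P(BbnnMM) = 1/16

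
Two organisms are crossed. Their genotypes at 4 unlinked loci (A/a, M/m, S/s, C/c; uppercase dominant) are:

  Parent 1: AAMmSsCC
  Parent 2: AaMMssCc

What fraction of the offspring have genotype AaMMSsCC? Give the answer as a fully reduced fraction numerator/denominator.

AAMmSsCC gametes: AMSC×4, AMsC×4, AmSC×4, AmsC×4
AaMMssCc gametes: AMsC×4, AMsc×4, aMsC×4, aMsc×4
AAMmSsCC×AaMMssCc grid (16·16=256): AAMMSsCC=16 AAMMSsCc=16 AAMMssCC=16 AAMMssCc=16 AAMmSsCC=16 AAMmSsCc=16 AAMmssCC=16 AAMmssCc=16 AaMMSsCC=16 AaMMSsCc=16 AaMMssCC=16 AaMMssCc=16 AaMmSsCC=16 AaMmSsCc=16 AaMmssCC=16 AaMmssCc=16
AaMMSsCC hits 16/256; gcd=16; 16÷16/256÷16 = 1/16

P(AaMMSsCC) = 1/16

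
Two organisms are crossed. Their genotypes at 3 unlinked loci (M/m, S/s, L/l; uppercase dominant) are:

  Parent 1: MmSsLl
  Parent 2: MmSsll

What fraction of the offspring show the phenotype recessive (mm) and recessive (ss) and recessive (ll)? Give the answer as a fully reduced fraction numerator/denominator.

P(mm ss ll) = 1/32

MmSsLl gametes: MSL×1, MSl×1, MsL×1, Msl×1, mSL×1, mSl×1, msL×1, msl×1
MmSsll gametes: MSl×2, Msl×2, mSl×2, msl×2
MmSsLl×MmSsll grid (8·8=64): MMSSLl=2 MMSSll=2 MMSsLl=4 MMSsll=4 MMssLl=2 MMssll=2 MmSSLl=4 MmSSll=4 MmSsLl=8 MmSsll=8 MmssLl=4 Mmssll=4 mmSSLl=2 mmSSll=2 mmSsLl=4 mmSsll=4 mmssLl=2 mmssll=2
mm ss ll hits 2/64; gcd=2; 2÷2/64÷2 = 1/32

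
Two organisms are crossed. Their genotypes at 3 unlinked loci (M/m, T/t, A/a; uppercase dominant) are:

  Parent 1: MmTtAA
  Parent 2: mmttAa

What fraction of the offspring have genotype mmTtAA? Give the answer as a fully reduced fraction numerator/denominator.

P(mmTtAA) = 1/8

MmTtAA gametes: MTA×2, MtA×2, mTA×2, mtA×2
mmttAa gametes: mtA×4, mta×4
MmTtAA×mmttAa grid (8·8=64): MmTtAA=8 MmTtAa=8 MmttAA=8 MmttAa=8 mmTtAA=8 mmTtAa=8 mmttAA=8 mmttAa=8
mmTtAA hits 8/64; gcd=8; 8÷8/64÷8 = 1/8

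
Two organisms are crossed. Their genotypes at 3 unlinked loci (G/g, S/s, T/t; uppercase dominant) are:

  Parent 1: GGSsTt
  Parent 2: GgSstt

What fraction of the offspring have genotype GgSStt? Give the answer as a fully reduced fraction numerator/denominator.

GGSsTt gametes: GST×2, GSt×2, GsT×2, Gst×2
GgSstt gametes: GSt×2, Gst×2, gSt×2, gst×2
GGSsTt×GgSstt grid (8·8=64): GGSSTt=4 GGSStt=4 GGSsTt=8 GGSstt=8 GGssTt=4 GGsstt=4 GgSSTt=4 GgSStt=4 GgSsTt=8 GgSstt=8 GgssTt=4 Ggsstt=4
GgSStt hits 4/64; gcd=4; 4÷4/64÷4 = 1/16

P(GgSStt) = 1/16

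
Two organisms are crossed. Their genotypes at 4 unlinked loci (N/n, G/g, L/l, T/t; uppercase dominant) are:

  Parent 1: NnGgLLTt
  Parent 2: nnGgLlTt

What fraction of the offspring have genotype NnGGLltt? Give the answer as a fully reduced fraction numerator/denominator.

NnGgLLTt gametes: NGLT×2, NGLt×2, NgLT×2, NgLt×2, nGLT×2, nGLt×2, ngLT×2, ngLt×2
nnGgLlTt gametes: nGLT×2, nGLt×2, nGlT×2, nGlt×2, ngLT×2, ngLt×2, nglT×2, nglt×2
NnGgLLTt×nnGgLlTt grid (16·16=256): NnGGLLTT=4 NnGGLLTt=8 NnGGLLtt=4 NnGGLlTT=4 NnGGLlTt=8 NnGGLltt=4 NnGgLLTT=8 NnGgLLTt=16 NnGgLLtt=8 NnGgLlTT=8 NnGgLlTt=16 NnGgLltt=8 NnggLLTT=4 NnggLLTt=8 NnggLLtt=4 NnggLlTT=4 NnggLlTt=8 NnggLltt=4 nnGGLLTT=4 nnGGLLTt=8 nnGGLLtt=4 nnGGLlTT=4 nnGGLlTt=8 nnGGLltt=4 nnGgLLTT=8 nnGgLLTt=16 nnGgLLtt=8 nnGgLlTT=8 nnGgLlTt=16 nnGgLltt=8 nnggLLTT=4 nnggLLTt=8 nnggLLtt=4 nnggLlTT=4 nnggLlTt=8 nnggLltt=4
NnGGLltt hits 4/256; gcd=4; 4÷4/256÷4 = 1/64

P(NnGGLltt) = 1/64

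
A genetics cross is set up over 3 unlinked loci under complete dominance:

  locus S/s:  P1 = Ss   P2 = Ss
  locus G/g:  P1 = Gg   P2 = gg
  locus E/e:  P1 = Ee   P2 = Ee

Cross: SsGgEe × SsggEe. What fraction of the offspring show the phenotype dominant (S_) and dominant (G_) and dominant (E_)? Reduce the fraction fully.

P(S_ G_ E_) = 9/32

SsGgEe gametes: SGE×1, SGe×1, SgE×1, Sge×1, sGE×1, sGe×1, sgE×1, sge×1
SsggEe gametes: SgE×2, Sge×2, sgE×2, sge×2
SsGgEe×SsggEe grid (8·8=64): SSGgEE=2 SSGgEe=4 SSGgee=2 SSggEE=2 SSggEe=4 SSggee=2 SsGgEE=4 SsGgEe=8 SsGgee=4 SsggEE=4 SsggEe=8 Ssggee=4 ssGgEE=2 ssGgEe=4 ssGgee=2 ssggEE=2 ssggEe=4 ssggee=2
S_ G_ E_ hits 18/64; gcd=2; 18÷2/64÷2 = 9/32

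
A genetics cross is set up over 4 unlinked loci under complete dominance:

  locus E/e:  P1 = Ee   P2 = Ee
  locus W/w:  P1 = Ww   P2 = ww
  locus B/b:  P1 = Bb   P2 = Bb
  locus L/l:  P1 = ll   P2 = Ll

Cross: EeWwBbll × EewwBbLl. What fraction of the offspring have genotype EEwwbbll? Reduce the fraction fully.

EeWwBbll gametes: EWBl×2, EWbl×2, EwBl×2, Ewbl×2, eWBl×2, eWbl×2, ewBl×2, ewbl×2
EewwBbLl gametes: EwBL×2, EwBl×2, EwbL×2, Ewbl×2, ewBL×2, ewBl×2, ewbL×2, ewbl×2
EeWwBbll×EewwBbLl grid (16·16=256): EEWwBBLl=4 EEWwBBll=4 EEWwBbLl=8 EEWwBbll=8 EEWwbbLl=4 EEWwbbll=4 EEwwBBLl=4 EEwwBBll=4 EEwwBbLl=8 EEwwBbll=8 EEwwbbLl=4 EEwwbbll=4 EeWwBBLl=8 EeWwBBll=8 EeWwBbLl=16 EeWwBbll=16 EeWwbbLl=8 EeWwbbll=8 EewwBBLl=8 EewwBBll=8 EewwBbLl=16 EewwBbll=16 EewwbbLl=8 Eewwbbll=8 eeWwBBLl=4 eeWwBBll=4 eeWwBbLl=8 eeWwBbll=8 eeWwbbLl=4 eeWwbbll=4 eewwBBLl=4 eewwBBll=4 eewwBbLl=8 eewwBbll=8 eewwbbLl=4 eewwbbll=4
EEwwbbll hits 4/256; gcd=4; 4÷4/256÷4 = 1/64

P(EEwwbbll) = 1/64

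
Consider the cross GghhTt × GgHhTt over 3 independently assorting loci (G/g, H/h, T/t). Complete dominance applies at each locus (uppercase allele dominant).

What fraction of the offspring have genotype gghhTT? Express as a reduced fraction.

GghhTt gametes: GhT×2, Ght×2, ghT×2, ght×2
GgHhTt gametes: GHT×1, GHt×1, GhT×1, Ght×1, gHT×1, gHt×1, ghT×1, ght×1
GghhTt×GgHhTt grid (8·8=64): GGHhTT=2 GGHhTt=4 GGHhtt=2 GGhhTT=2 GGhhTt=4 GGhhtt=2 GgHhTT=4 GgHhTt=8 GgHhtt=4 GghhTT=4 GghhTt=8 Gghhtt=4 ggHhTT=2 ggHhTt=4 ggHhtt=2 gghhTT=2 gghhTt=4 gghhtt=2
gghhTT hits 2/64; gcd=2; 2÷2/64÷2 = 1/32

P(gghhTT) = 1/32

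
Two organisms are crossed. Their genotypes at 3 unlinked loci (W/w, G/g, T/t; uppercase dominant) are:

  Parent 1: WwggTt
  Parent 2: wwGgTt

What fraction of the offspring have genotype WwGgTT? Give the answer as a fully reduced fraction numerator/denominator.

P(WwGgTT) = 1/16

WwggTt gametes: WgT×2, Wgt×2, wgT×2, wgt×2
wwGgTt gametes: wGT×2, wGt×2, wgT×2, wgt×2
WwggTt×wwGgTt grid (8·8=64): WwGgTT=4 WwGgTt=8 WwGgtt=4 WwggTT=4 WwggTt=8 Wwggtt=4 wwGgTT=4 wwGgTt=8 wwGgtt=4 wwggTT=4 wwggTt=8 wwggtt=4
WwGgTT hits 4/64; gcd=4; 4÷4/64÷4 = 1/16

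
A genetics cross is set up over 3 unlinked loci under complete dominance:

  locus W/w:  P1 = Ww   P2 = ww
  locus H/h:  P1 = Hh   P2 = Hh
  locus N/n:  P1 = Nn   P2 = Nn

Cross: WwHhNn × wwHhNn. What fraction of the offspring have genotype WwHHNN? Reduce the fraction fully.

P(WwHHNN) = 1/32

WwHhNn gametes: WHN×1, WHn×1, WhN×1, Whn×1, wHN×1, wHn×1, whN×1, whn×1
wwHhNn gametes: wHN×2, wHn×2, whN×2, whn×2
WwHhNn×wwHhNn grid (8·8=64): WwHHNN=2 WwHHNn=4 WwHHnn=2 WwHhNN=4 WwHhNn=8 WwHhnn=4 WwhhNN=2 WwhhNn=4 Wwhhnn=2 wwHHNN=2 wwHHNn=4 wwHHnn=2 wwHhNN=4 wwHhNn=8 wwHhnn=4 wwhhNN=2 wwhhNn=4 wwhhnn=2
WwHHNN hits 2/64; gcd=2; 2÷2/64÷2 = 1/32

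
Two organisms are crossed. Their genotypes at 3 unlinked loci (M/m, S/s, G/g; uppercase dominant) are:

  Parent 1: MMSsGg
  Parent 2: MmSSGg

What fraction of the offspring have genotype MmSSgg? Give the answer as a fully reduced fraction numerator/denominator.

MMSsGg gametes: MSG×2, MSg×2, MsG×2, Msg×2
MmSSGg gametes: MSG×2, MSg×2, mSG×2, mSg×2
MMSsGg×MmSSGg grid (8·8=64): MMSSGG=4 MMSSGg=8 MMSSgg=4 MMSsGG=4 MMSsGg=8 MMSsgg=4 MmSSGG=4 MmSSGg=8 MmSSgg=4 MmSsGG=4 MmSsGg=8 MmSsgg=4
MmSSgg hits 4/64; gcd=4; 4÷4/64÷4 = 1/16

P(MmSSgg) = 1/16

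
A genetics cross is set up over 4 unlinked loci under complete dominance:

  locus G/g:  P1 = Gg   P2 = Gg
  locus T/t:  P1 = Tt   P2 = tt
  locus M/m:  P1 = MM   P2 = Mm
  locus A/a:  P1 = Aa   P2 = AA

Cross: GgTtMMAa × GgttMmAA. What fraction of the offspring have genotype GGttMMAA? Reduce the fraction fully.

GgTtMMAa gametes: GTMA×2, GTMa×2, GtMA×2, GtMa×2, gTMA×2, gTMa×2, gtMA×2, gtMa×2
GgttMmAA gametes: GtMA×4, GtmA×4, gtMA×4, gtmA×4
GgTtMMAa×GgttMmAA grid (16·16=256): GGTtMMAA=8 GGTtMMAa=8 GGTtMmAA=8 GGTtMmAa=8 GGttMMAA=8 GGttMMAa=8 GGttMmAA=8 GGttMmAa=8 GgTtMMAA=16 GgTtMMAa=16 GgTtMmAA=16 GgTtMmAa=16 GgttMMAA=16 GgttMMAa=16 GgttMmAA=16 GgttMmAa=16 ggTtMMAA=8 ggTtMMAa=8 ggTtMmAA=8 ggTtMmAa=8 ggttMMAA=8 ggttMMAa=8 ggttMmAA=8 ggttMmAa=8
GGttMMAA hits 8/256; gcd=8; 8÷8/256÷8 = 1/32

P(GGttMMAA) = 1/32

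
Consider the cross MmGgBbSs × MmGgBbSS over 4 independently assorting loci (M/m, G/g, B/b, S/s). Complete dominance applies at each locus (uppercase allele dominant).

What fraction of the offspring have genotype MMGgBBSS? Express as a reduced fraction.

MmGgBbSs gametes: MGBS×1, MGBs×1, MGbS×1, MGbs×1, MgBS×1, MgBs×1, MgbS×1, Mgbs×1, mGBS×1, mGBs×1, mGbS×1, mGbs×1, mgBS×1, mgBs×1, mgbS×1, mgbs×1
MmGgBbSS gametes: MGBS×2, MGbS×2, MgBS×2, MgbS×2, mGBS×2, mGbS×2, mgBS×2, mgbS×2
MmGgBbSs×MmGgBbSS grid (16·16=256): MMGGBBSS=2 MMGGBBSs=2 MMGGBbSS=4 MMGGBbSs=4 MMGGbbSS=2 MMGGbbSs=2 MMGgBBSS=4 MMGgBBSs=4 MMGgBbSS=8 MMGgBbSs=8 MMGgbbSS=4 MMGgbbSs=4 MMggBBSS=2 MMggBBSs=2 MMggBbSS=4 MMggBbSs=4 MMggbbSS=2 MMggbbSs=2 MmGGBBSS=4 MmGGBBSs=4 MmGGBbSS=8 MmGGBbSs=8 MmGGbbSS=4 MmGGbbSs=4 MmGgBBSS=8 MmGgBBSs=8 MmGgBbSS=16 MmGgBbSs=16 MmGgbbSS=8 MmGgbbSs=8 MmggBBSS=4 MmggBBSs=4 MmggBbSS=8 MmggBbSs=8 MmggbbSS=4 MmggbbSs=4 mmGGBBSS=2 mmGGBBSs=2 mmGGBbSS=4 mmGGBbSs=4 mmGGbbSS=2 mmGGbbSs=2 mmGgBBSS=4 mmGgBBSs=4 mmGgBbSS=8 mmGgBbSs=8 mmGgbbSS=4 mmGgbbSs=4 mmggBBSS=2 mmggBBSs=2 mmggBbSS=4 mmggBbSs=4 mmggbbSS=2 mmggbbSs=2
MMGgBBSS hits 4/256; gcd=4; 4÷4/256÷4 = 1/64

P(MMGgBBSS) = 1/64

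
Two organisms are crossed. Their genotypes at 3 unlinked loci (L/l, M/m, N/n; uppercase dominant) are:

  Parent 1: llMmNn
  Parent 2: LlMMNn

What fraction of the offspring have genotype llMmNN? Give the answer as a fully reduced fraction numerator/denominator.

llMmNn gametes: lMN×2, lMn×2, lmN×2, lmn×2
LlMMNn gametes: LMN×2, LMn×2, lMN×2, lMn×2
llMmNn×LlMMNn grid (8·8=64): LlMMNN=4 LlMMNn=8 LlMMnn=4 LlMmNN=4 LlMmNn=8 LlMmnn=4 llMMNN=4 llMMNn=8 llMMnn=4 llMmNN=4 llMmNn=8 llMmnn=4
llMmNN hits 4/64; gcd=4; 4÷4/64÷4 = 1/16

P(llMmNN) = 1/16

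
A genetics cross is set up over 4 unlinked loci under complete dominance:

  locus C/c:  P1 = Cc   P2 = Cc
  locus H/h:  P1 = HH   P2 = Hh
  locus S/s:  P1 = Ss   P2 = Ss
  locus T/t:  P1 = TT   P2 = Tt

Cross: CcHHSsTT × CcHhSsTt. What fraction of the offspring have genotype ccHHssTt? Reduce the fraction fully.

P(ccHHssTt) = 1/64

CcHHSsTT gametes: CHST×4, CHsT×4, cHST×4, cHsT×4
CcHhSsTt gametes: CHST×1, CHSt×1, CHsT×1, CHst×1, ChST×1, ChSt×1, ChsT×1, Chst×1, cHST×1, cHSt×1, cHsT×1, cHst×1, chST×1, chSt×1, chsT×1, chst×1
CcHHSsTT×CcHhSsTt grid (16·16=256): CCHHSSTT=4 CCHHSSTt=4 CCHHSsTT=8 CCHHSsTt=8 CCHHssTT=4 CCHHssTt=4 CCHhSSTT=4 CCHhSSTt=4 CCHhSsTT=8 CCHhSsTt=8 CCHhssTT=4 CCHhssTt=4 CcHHSSTT=8 CcHHSSTt=8 CcHHSsTT=16 CcHHSsTt=16 CcHHssTT=8 CcHHssTt=8 CcHhSSTT=8 CcHhSSTt=8 CcHhSsTT=16 CcHhSsTt=16 CcHhssTT=8 CcHhssTt=8 ccHHSSTT=4 ccHHSSTt=4 ccHHSsTT=8 ccHHSsTt=8 ccHHssTT=4 ccHHssTt=4 ccHhSSTT=4 ccHhSSTt=4 ccHhSsTT=8 ccHhSsTt=8 ccHhssTT=4 ccHhssTt=4
ccHHssTt hits 4/256; gcd=4; 4÷4/256÷4 = 1/64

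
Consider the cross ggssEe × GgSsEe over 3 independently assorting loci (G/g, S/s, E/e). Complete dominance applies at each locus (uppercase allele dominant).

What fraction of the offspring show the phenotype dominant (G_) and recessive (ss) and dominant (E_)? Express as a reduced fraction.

ggssEe gametes: gsE×4, gse×4
GgSsEe gametes: GSE×1, GSe×1, GsE×1, Gse×1, gSE×1, gSe×1, gsE×1, gse×1
ggssEe×GgSsEe grid (8·8=64): GgSsEE=4 GgSsEe=8 GgSsee=4 GgssEE=4 GgssEe=8 Ggssee=4 ggSsEE=4 ggSsEe=8 ggSsee=4 ggssEE=4 ggssEe=8 ggssee=4
G_ ss E_ hits 12/64; gcd=4; 12÷4/64÷4 = 3/16

P(G_ ss E_) = 3/16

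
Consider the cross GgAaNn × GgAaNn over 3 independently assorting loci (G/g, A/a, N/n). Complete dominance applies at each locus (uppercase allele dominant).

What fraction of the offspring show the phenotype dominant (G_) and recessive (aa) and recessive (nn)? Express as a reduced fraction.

GgAaNn gametes: GAN×1, GAn×1, GaN×1, Gan×1, gAN×1, gAn×1, gaN×1, gan×1
GgAaNn gametes: GAN×1, GAn×1, GaN×1, Gan×1, gAN×1, gAn×1, gaN×1, gan×1
GgAaNn×GgAaNn grid (8·8=64): GGAANN=1 GGAANn=2 GGAAnn=1 GGAaNN=2 GGAaNn=4 GGAann=2 GGaaNN=1 GGaaNn=2 GGaann=1 GgAANN=2 GgAANn=4 GgAAnn=2 GgAaNN=4 GgAaNn=8 GgAann=4 GgaaNN=2 GgaaNn=4 Ggaann=2 ggAANN=1 ggAANn=2 ggAAnn=1 ggAaNN=2 ggAaNn=4 ggAann=2 ggaaNN=1 ggaaNn=2 ggaann=1
G_ aa nn hits 3/64; gcd=1; 3÷1/64÷1 = 3/64

P(G_ aa nn) = 3/64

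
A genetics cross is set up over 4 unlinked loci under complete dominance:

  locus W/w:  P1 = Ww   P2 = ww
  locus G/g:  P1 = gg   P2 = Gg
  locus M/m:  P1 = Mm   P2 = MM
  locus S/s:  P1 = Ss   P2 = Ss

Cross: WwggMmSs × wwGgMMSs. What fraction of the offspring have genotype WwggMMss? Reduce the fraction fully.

P(WwggMMss) = 1/32

WwggMmSs gametes: WgMS×2, WgMs×2, WgmS×2, Wgms×2, wgMS×2, wgMs×2, wgmS×2, wgms×2
wwGgMMSs gametes: wGMS×4, wGMs×4, wgMS×4, wgMs×4
WwggMmSs×wwGgMMSs grid (16·16=256): WwGgMMSS=8 WwGgMMSs=16 WwGgMMss=8 WwGgMmSS=8 WwGgMmSs=16 WwGgMmss=8 WwggMMSS=8 WwggMMSs=16 WwggMMss=8 WwggMmSS=8 WwggMmSs=16 WwggMmss=8 wwGgMMSS=8 wwGgMMSs=16 wwGgMMss=8 wwGgMmSS=8 wwGgMmSs=16 wwGgMmss=8 wwggMMSS=8 wwggMMSs=16 wwggMMss=8 wwggMmSS=8 wwggMmSs=16 wwggMmss=8
WwggMMss hits 8/256; gcd=8; 8÷8/256÷8 = 1/32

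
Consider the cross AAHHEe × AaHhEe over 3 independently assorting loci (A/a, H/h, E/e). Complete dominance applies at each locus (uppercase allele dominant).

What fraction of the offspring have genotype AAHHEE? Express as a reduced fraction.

P(AAHHEE) = 1/16

AAHHEe gametes: AHE×4, AHe×4
AaHhEe gametes: AHE×1, AHe×1, AhE×1, Ahe×1, aHE×1, aHe×1, ahE×1, ahe×1
AAHHEe×AaHhEe grid (8·8=64): AAHHEE=4 AAHHEe=8 AAHHee=4 AAHhEE=4 AAHhEe=8 AAHhee=4 AaHHEE=4 AaHHEe=8 AaHHee=4 AaHhEE=4 AaHhEe=8 AaHhee=4
AAHHEE hits 4/64; gcd=4; 4÷4/64÷4 = 1/16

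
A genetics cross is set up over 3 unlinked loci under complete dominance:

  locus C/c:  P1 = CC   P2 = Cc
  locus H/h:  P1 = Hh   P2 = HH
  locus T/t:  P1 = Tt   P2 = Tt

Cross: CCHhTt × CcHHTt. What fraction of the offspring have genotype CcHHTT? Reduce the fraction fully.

P(CcHHTT) = 1/16

CCHhTt gametes: CHT×2, CHt×2, ChT×2, Cht×2
CcHHTt gametes: CHT×2, CHt×2, cHT×2, cHt×2
CCHhTt×CcHHTt grid (8·8=64): CCHHTT=4 CCHHTt=8 CCHHtt=4 CCHhTT=4 CCHhTt=8 CCHhtt=4 CcHHTT=4 CcHHTt=8 CcHHtt=4 CcHhTT=4 CcHhTt=8 CcHhtt=4
CcHHTT hits 4/64; gcd=4; 4÷4/64÷4 = 1/16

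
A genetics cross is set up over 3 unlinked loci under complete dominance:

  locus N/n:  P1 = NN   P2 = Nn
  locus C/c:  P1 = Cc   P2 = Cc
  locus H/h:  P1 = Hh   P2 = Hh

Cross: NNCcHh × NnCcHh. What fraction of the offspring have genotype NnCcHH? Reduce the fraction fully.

P(NnCcHH) = 1/16

NNCcHh gametes: NCH×2, NCh×2, NcH×2, Nch×2
NnCcHh gametes: NCH×1, NCh×1, NcH×1, Nch×1, nCH×1, nCh×1, ncH×1, nch×1
NNCcHh×NnCcHh grid (8·8=64): NNCCHH=2 NNCCHh=4 NNCChh=2 NNCcHH=4 NNCcHh=8 NNCchh=4 NNccHH=2 NNccHh=4 NNcchh=2 NnCCHH=2 NnCCHh=4 NnCChh=2 NnCcHH=4 NnCcHh=8 NnCchh=4 NnccHH=2 NnccHh=4 Nncchh=2
NnCcHH hits 4/64; gcd=4; 4÷4/64÷4 = 1/16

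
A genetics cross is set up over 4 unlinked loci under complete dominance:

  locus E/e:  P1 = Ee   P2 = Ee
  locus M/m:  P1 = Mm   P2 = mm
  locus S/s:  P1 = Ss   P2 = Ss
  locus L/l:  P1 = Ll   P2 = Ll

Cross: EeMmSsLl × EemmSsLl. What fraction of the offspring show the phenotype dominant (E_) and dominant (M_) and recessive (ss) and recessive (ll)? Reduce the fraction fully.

P(E_ M_ ss ll) = 3/128

EeMmSsLl gametes: EMSL×1, EMSl×1, EMsL×1, EMsl×1, EmSL×1, EmSl×1, EmsL×1, Emsl×1, eMSL×1, eMSl×1, eMsL×1, eMsl×1, emSL×1, emSl×1, emsL×1, emsl×1
EemmSsLl gametes: EmSL×2, EmSl×2, EmsL×2, Emsl×2, emSL×2, emSl×2, emsL×2, emsl×2
EeMmSsLl×EemmSsLl grid (16·16=256): EEMmSSLL=2 EEMmSSLl=4 EEMmSSll=2 EEMmSsLL=4 EEMmSsLl=8 EEMmSsll=4 EEMmssLL=2 EEMmssLl=4 EEMmssll=2 EEmmSSLL=2 EEmmSSLl=4 EEmmSSll=2 EEmmSsLL=4 EEmmSsLl=8 EEmmSsll=4 EEmmssLL=2 EEmmssLl=4 EEmmssll=2 EeMmSSLL=4 EeMmSSLl=8 EeMmSSll=4 EeMmSsLL=8 EeMmSsLl=16 EeMmSsll=8 EeMmssLL=4 EeMmssLl=8 EeMmssll=4 EemmSSLL=4 EemmSSLl=8 EemmSSll=4 EemmSsLL=8 EemmSsLl=16 EemmSsll=8 EemmssLL=4 EemmssLl=8 Eemmssll=4 eeMmSSLL=2 eeMmSSLl=4 eeMmSSll=2 eeMmSsLL=4 eeMmSsLl=8 eeMmSsll=4 eeMmssLL=2 eeMmssLl=4 eeMmssll=2 eemmSSLL=2 eemmSSLl=4 eemmSSll=2 eemmSsLL=4 eemmSsLl=8 eemmSsll=4 eemmssLL=2 eemmssLl=4 eemmssll=2
E_ M_ ss ll hits 6/256; gcd=2; 6÷2/256÷2 = 3/128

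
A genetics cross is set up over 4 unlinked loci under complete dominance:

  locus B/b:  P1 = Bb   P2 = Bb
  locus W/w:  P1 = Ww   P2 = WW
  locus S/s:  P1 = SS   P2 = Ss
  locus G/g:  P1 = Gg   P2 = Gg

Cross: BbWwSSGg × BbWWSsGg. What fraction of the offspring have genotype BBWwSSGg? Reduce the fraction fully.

BbWwSSGg gametes: BWSG×2, BWSg×2, BwSG×2, BwSg×2, bWSG×2, bWSg×2, bwSG×2, bwSg×2
BbWWSsGg gametes: BWSG×2, BWSg×2, BWsG×2, BWsg×2, bWSG×2, bWSg×2, bWsG×2, bWsg×2
BbWwSSGg×BbWWSsGg grid (16·16=256): BBWWSSGG=4 BBWWSSGg=8 BBWWSSgg=4 BBWWSsGG=4 BBWWSsGg=8 BBWWSsgg=4 BBWwSSGG=4 BBWwSSGg=8 BBWwSSgg=4 BBWwSsGG=4 BBWwSsGg=8 BBWwSsgg=4 BbWWSSGG=8 BbWWSSGg=16 BbWWSSgg=8 BbWWSsGG=8 BbWWSsGg=16 BbWWSsgg=8 BbWwSSGG=8 BbWwSSGg=16 BbWwSSgg=8 BbWwSsGG=8 BbWwSsGg=16 BbWwSsgg=8 bbWWSSGG=4 bbWWSSGg=8 bbWWSSgg=4 bbWWSsGG=4 bbWWSsGg=8 bbWWSsgg=4 bbWwSSGG=4 bbWwSSGg=8 bbWwSSgg=4 bbWwSsGG=4 bbWwSsGg=8 bbWwSsgg=4
BBWwSSGg hits 8/256; gcd=8; 8÷8/256÷8 = 1/32

P(BBWwSSGg) = 1/32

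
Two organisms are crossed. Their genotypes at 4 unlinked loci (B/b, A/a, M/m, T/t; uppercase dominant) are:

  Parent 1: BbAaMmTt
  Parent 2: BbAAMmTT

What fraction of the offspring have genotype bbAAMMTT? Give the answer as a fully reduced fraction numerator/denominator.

BbAaMmTt gametes: BAMT×1, BAMt×1, BAmT×1, BAmt×1, BaMT×1, BaMt×1, BamT×1, Bamt×1, bAMT×1, bAMt×1, bAmT×1, bAmt×1, baMT×1, baMt×1, bamT×1, bamt×1
BbAAMmTT gametes: BAMT×4, BAmT×4, bAMT×4, bAmT×4
BbAaMmTt×BbAAMmTT grid (16·16=256): BBAAMMTT=4 BBAAMMTt=4 BBAAMmTT=8 BBAAMmTt=8 BBAAmmTT=4 BBAAmmTt=4 BBAaMMTT=4 BBAaMMTt=4 BBAaMmTT=8 BBAaMmTt=8 BBAammTT=4 BBAammTt=4 BbAAMMTT=8 BbAAMMTt=8 BbAAMmTT=16 BbAAMmTt=16 BbAAmmTT=8 BbAAmmTt=8 BbAaMMTT=8 BbAaMMTt=8 BbAaMmTT=16 BbAaMmTt=16 BbAammTT=8 BbAammTt=8 bbAAMMTT=4 bbAAMMTt=4 bbAAMmTT=8 bbAAMmTt=8 bbAAmmTT=4 bbAAmmTt=4 bbAaMMTT=4 bbAaMMTt=4 bbAaMmTT=8 bbAaMmTt=8 bbAammTT=4 bbAammTt=4
bbAAMMTT hits 4/256; gcd=4; 4÷4/256÷4 = 1/64

P(bbAAMMTT) = 1/64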